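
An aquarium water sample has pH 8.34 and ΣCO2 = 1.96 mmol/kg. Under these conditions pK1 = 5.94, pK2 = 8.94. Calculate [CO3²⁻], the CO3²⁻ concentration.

α₂ = 1 / (1 + [H⁺]/K2 + [H⁺]²/(K1K2)) = 1 / (1 + 10^+0.60 + 10^-1.80)
   = 1 / (1 + 3.9811 + 0.015849) = 1/4.9969 = 0.2001
[CO3²⁻] = α₂ × DIC = 0.2001 × 1.96 = 0.392 mmol/kg

[CO3²⁻] = 0.392 mmol/kg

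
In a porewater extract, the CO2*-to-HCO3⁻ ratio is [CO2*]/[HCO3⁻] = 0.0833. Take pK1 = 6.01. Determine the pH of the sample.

From K1 = [H⁺][HCO3⁻]/[CO2*]:  pH = pK1 − log₁₀([CO2*]/[HCO3⁻])
log₁₀(0.0833) = -1.079
pH = 6.01 − (-1.079) = 7.09

pH = 7.09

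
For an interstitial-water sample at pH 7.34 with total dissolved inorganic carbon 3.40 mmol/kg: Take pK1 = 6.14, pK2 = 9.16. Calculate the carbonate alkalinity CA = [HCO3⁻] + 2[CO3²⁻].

CA = [HCO3⁻] + 2[CO3²⁻] = (α₁ + 2α₂)·DIC
At pH 7.34: [H⁺]/K1 = 10^-1.20 = 0.063096, K2/[H⁺] = 10^-1.82 = 0.015136
α₁ = 1/(1 + 0.063096 + 0.015136) = 1/1.0782 = 0.9274; α₂ = α₁·K2/[H⁺] = 0.01404
α₁ + 2α₂ = 0.9555
CA = 0.9555 × 3.40 = 3.25 mmol/kg

CA = 3.25 mmol/kg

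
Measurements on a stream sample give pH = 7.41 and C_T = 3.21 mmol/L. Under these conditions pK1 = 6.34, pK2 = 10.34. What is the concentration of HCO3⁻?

α₁ = 1 / (1 + [H⁺]/K1 + K2/[H⁺]) = 1 / (1 + 10^-1.07 + 10^-2.93)
   = 1 / (1 + 0.085114 + 0.0011749) = 1/1.0863 = 0.9206
[HCO3⁻] = α₁ × DIC = 0.9206 × 3.21 = 2.96 mmol/L

[HCO3⁻] = 2.96 mmol/L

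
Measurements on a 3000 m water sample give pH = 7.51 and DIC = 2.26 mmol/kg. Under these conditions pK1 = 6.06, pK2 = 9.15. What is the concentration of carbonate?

α₂ = 1 / (1 + [H⁺]/K2 + [H⁺]²/(K1K2)) = 1 / (1 + 10^+1.64 + 10^+0.19)
   = 1 / (1 + 43.652 + 1.5488) = 1/46.200 = 0.02164
[CO3²⁻] = α₂ × DIC = 0.02164 × 2.26 = 0.0489 mmol/kg

[CO3²⁻] = 0.0489 mmol/kg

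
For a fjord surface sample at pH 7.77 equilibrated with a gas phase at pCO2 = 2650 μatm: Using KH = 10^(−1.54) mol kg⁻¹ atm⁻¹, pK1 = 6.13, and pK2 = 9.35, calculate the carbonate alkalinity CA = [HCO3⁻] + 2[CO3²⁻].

CA = 3.51 mmol/kg

[CO2*] = KH · pCO2 = 10^(−1.54) × 2650×10^-6 = 7.643×10^-5 mol/kg
α₀ = 1/(1 + K1/[H⁺] + K1K2/[H⁺]²) = 1/(1 + 10^+1.64 + 10^+0.06) = 0.02183
DIC = [CO2*]/α₀ = 7.643×10^-5 / 0.02183 = 3.500 mmol/kg
CA = (α₁ + 2α₂)·DIC = (0.9531 + 2×0.02507) × 3.500 = 3.51 mmol/kg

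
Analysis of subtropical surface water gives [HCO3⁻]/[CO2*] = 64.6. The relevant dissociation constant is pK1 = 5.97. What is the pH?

pH = 7.78

From K1 = [H⁺][HCO3⁻]/[CO2*]:  pH = pK1 + log₁₀([HCO3⁻]/[CO2*])
log₁₀(64.6) = +1.810
pH = 5.97 + (+1.810) = 7.78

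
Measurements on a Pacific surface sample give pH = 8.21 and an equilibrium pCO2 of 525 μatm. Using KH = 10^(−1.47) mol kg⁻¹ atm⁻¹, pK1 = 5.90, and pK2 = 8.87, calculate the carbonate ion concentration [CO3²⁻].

[CO2*] = KH · pCO2 = 10^(−1.47) × 525×10^-6 = 1.779×10^-5 mol/kg
α₀ = 1/(1 + K1/[H⁺] + K1K2/[H⁺]²) = 1/(1 + 10^+2.31 + 10^+1.65) = 0.004003
DIC = [CO2*]/α₀ = 1.779×10^-5 / 0.004003 = 4.445 mmol/kg
[CO3²⁻] = α₂·DIC; α₂ = 0.1788, so [CO3²⁻] = 0.1788 × 4.445 = 0.795 mmol/kg

[CO3²⁻] = 0.795 mmol/kg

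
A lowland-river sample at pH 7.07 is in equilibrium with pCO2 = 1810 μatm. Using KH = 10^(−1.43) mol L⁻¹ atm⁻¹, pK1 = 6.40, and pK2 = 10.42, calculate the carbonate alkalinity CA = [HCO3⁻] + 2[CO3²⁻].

CA = 0.315 mmol/L

[CO2*] = KH · pCO2 = 10^(−1.43) × 1810×10^-6 = 6.725×10^-5 mol/L
α₀ = 1/(1 + K1/[H⁺] + K1K2/[H⁺]²) = 1/(1 + 10^+0.67 + 10^-2.68) = 0.1761
DIC = [CO2*]/α₀ = 6.725×10^-5 / 0.1761 = 0.3819 mmol/L
CA = (α₁ + 2α₂)·DIC = (0.8236 + 2×0.0003679) × 0.3819 = 0.315 mmol/L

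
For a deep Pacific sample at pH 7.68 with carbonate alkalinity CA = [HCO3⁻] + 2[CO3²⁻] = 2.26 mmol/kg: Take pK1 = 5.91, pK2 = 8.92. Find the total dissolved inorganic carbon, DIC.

DIC = 2.18 mmol/kg

CA = [HCO3⁻] + 2[CO3²⁻] = (α₁ + 2α₂)·DIC
At pH 7.68: [H⁺]/K1 = 10^-1.77 = 0.016982, K2/[H⁺] = 10^-1.24 = 0.057544
α₁ = 1/(1 + 0.016982 + 0.057544) = 1/1.0745 = 0.9306; α₂ = α₁·K2/[H⁺] = 0.05355
α₁ + 2α₂ = 1.0377
DIC = CA / (α₁ + 2α₂) = 2.26 / 1.0377 = 2.18 mmol/kg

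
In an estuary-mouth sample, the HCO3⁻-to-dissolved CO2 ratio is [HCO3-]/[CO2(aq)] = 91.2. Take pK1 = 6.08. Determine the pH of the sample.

From K1 = [H⁺][HCO3-]/[CO2(aq)]:  pH = pK1 + log₁₀([HCO3-]/[CO2(aq)])
log₁₀(91.2) = +1.960
pH = 6.08 + (+1.960) = 8.04

pH = 8.04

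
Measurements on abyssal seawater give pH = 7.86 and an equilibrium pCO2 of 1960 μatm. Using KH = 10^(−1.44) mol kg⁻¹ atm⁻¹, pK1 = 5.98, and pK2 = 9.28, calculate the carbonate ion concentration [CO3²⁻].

[CO2*] = KH · pCO2 = 10^(−1.44) × 1960×10^-6 = 7.116×10^-5 mol/kg
α₀ = 1/(1 + K1/[H⁺] + K1K2/[H⁺]²) = 1/(1 + 10^+1.88 + 10^+0.46) = 0.01254
DIC = [CO2*]/α₀ = 7.116×10^-5 / 0.01254 = 5.675 mmol/kg
[CO3²⁻] = α₂·DIC; α₂ = 0.03617, so [CO3²⁻] = 0.03617 × 5.675 = 0.205 mmol/kg

[CO3²⁻] = 0.205 mmol/kg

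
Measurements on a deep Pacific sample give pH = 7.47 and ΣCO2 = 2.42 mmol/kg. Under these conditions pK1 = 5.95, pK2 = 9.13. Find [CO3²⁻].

[CO3²⁻] = 0.0503 mmol/kg

α₂ = 1 / (1 + [H⁺]/K2 + [H⁺]²/(K1K2)) = 1 / (1 + 10^+1.66 + 10^+0.14)
   = 1 / (1 + 45.709 + 1.3804) = 1/48.089 = 0.02079
[CO3²⁻] = α₂ × DIC = 0.02079 × 2.42 = 0.0503 mmol/kg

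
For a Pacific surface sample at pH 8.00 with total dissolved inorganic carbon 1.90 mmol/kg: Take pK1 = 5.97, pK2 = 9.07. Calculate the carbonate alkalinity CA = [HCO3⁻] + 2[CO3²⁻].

CA = 2.03 mmol/kg

CA = [HCO3⁻] + 2[CO3²⁻] = (α₁ + 2α₂)·DIC
At pH 8.00: [H⁺]/K1 = 10^-2.03 = 0.0093325, K2/[H⁺] = 10^-1.07 = 0.085114
α₁ = 1/(1 + 0.0093325 + 0.085114) = 1/1.0944 = 0.9137; α₂ = α₁·K2/[H⁺] = 0.07777
α₁ + 2α₂ = 1.0692
CA = 1.0692 × 1.90 = 2.03 mmol/kg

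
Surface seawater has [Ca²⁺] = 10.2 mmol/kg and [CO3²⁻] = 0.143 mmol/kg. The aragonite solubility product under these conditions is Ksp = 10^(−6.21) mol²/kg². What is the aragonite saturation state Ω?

Ω = 2.37

Ksp = 10^(−6.21) = 6.166×10^-7
Ω = [Ca²⁺][CO3²⁻]/Ksp = (10.2×10^-3)(0.143×10^-3) / 6.166×10^-7 = 2.37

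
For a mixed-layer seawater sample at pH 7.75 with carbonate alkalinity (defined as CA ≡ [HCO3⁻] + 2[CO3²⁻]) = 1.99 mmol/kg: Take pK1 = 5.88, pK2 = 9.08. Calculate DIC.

DIC = 1.93 mmol/kg

CA = [HCO3⁻] + 2[CO3²⁻] = (α₁ + 2α₂)·DIC
At pH 7.75: [H⁺]/K1 = 10^-1.87 = 0.013490, K2/[H⁺] = 10^-1.33 = 0.046774
α₁ = 1/(1 + 0.013490 + 0.046774) = 1/1.0603 = 0.9432; α₂ = α₁·K2/[H⁺] = 0.04412
α₁ + 2α₂ = 1.0314
DIC = CA / (α₁ + 2α₂) = 1.99 / 1.0314 = 1.93 mmol/kg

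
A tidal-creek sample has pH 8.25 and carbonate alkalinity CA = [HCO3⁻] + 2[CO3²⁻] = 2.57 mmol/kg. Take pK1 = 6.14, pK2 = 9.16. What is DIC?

CA = [HCO3⁻] + 2[CO3²⁻] = (α₁ + 2α₂)·DIC
At pH 8.25: [H⁺]/K1 = 10^-2.11 = 0.0077625, K2/[H⁺] = 10^-0.91 = 0.12303
α₁ = 1/(1 + 0.0077625 + 0.12303) = 1/1.1308 = 0.8843; α₂ = α₁·K2/[H⁺] = 0.1088
α₁ + 2α₂ = 1.1019
DIC = CA / (α₁ + 2α₂) = 2.57 / 1.1019 = 2.33 mmol/kg

DIC = 2.33 mmol/kg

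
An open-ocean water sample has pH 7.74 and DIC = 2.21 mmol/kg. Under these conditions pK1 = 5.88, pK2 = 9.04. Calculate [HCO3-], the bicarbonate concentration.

[HCO3⁻] = 2.08 mmol/kg

α₁ = 1 / (1 + [H⁺]/K1 + K2/[H⁺]) = 1 / (1 + 10^-1.86 + 10^-1.30)
   = 1 / (1 + 0.013804 + 0.050119) = 1/1.0639 = 0.9399
[HCO3⁻] = α₁ × DIC = 0.9399 × 2.21 = 2.08 mmol/kg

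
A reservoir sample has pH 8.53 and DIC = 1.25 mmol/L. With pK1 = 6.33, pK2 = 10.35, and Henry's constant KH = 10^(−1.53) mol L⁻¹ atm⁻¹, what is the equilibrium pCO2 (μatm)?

pCO2 = 262 μatm

α₀ = 1 / (1 + K1/[H⁺] + K1K2/[H⁺]²) = 1 / (1 + 10^+2.20 + 10^+0.38)
   = 1 / (1 + 158.49 + 2.3988) = 1/161.89 = 0.006177
[CO2*] = α₀ × DIC = 0.006177 × 1.25 = 0.007721 mmol/L = 7.721 μmol/L
pCO2 = [CO2*]/KH = 7.721×10^-6 / 2.951×10^-2 = 262 μatm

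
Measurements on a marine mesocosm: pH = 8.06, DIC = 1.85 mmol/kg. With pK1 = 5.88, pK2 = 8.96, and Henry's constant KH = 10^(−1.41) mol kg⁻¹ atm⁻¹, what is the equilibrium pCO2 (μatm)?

pCO2 = 277 μatm

α₀ = 1 / (1 + K1/[H⁺] + K1K2/[H⁺]²) = 1 / (1 + 10^+2.18 + 10^+1.28)
   = 1 / (1 + 151.36 + 19.055) = 1/171.41 = 0.005834
[CO2*] = α₀ × DIC = 0.005834 × 1.85 = 0.01079 mmol/kg = 10.79 μmol/kg
pCO2 = [CO2*]/KH = 1.079×10^-5 / 3.890×10^-2 = 277 μatm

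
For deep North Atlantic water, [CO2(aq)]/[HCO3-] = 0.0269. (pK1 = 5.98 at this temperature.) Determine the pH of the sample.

From K1 = [H⁺][HCO3-]/[CO2(aq)]:  pH = pK1 − log₁₀([CO2(aq)]/[HCO3-])
log₁₀(0.0269) = -1.570
pH = 5.98 − (-1.570) = 7.55

pH = 7.55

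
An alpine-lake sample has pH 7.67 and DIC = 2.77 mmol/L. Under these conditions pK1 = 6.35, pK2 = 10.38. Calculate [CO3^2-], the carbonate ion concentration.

α₂ = 1 / (1 + [H⁺]/K2 + [H⁺]²/(K1K2)) = 1 / (1 + 10^+2.71 + 10^+1.39)
   = 1 / (1 + 512.86 + 24.547) = 1/538.41 = 0.001857
[CO3²⁻] = α₂ × DIC = 0.001857 × 2.77 = 0.00514 mmol/L = 5.14 μmol/L

[CO3²⁻] = 5.14 μmol/L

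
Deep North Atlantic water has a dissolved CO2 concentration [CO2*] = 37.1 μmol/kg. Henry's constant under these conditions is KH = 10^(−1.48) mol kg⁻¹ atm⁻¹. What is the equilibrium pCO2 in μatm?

KH = 10^(−1.48) = 3.311×10^-2 mol kg⁻¹ atm⁻¹
pCO2 = [CO2*]/KH = 37.1×10^-6 / 3.311×10^-2 = 1.12×10^-3 atm = 1120 μatm

pCO2 = 1120 μatm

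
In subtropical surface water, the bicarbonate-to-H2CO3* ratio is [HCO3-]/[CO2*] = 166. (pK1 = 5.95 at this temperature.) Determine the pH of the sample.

From K1 = [H⁺][HCO3-]/[CO2*]:  pH = pK1 + log₁₀([HCO3-]/[CO2*])
log₁₀(166) = +2.220
pH = 5.95 + (+2.220) = 8.17

pH = 8.17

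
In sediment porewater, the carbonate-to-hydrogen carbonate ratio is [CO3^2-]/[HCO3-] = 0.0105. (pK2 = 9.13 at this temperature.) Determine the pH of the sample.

pH = 7.15

From K2 = [H⁺][CO3^2-]/[HCO3-]:  pH = pK2 + log₁₀([CO3^2-]/[HCO3-])
log₁₀(0.0105) = -1.979
pH = 9.13 + (-1.979) = 7.15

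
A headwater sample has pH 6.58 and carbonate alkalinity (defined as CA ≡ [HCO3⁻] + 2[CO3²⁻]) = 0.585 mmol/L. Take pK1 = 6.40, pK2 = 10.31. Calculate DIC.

DIC = 0.971 mmol/L

CA = [HCO3⁻] + 2[CO3²⁻] = (α₁ + 2α₂)·DIC
At pH 6.58: [H⁺]/K1 = 10^-0.18 = 0.66069, K2/[H⁺] = 10^-3.73 = 0.00018621
α₁ = 1/(1 + 0.66069 + 0.00018621) = 1/1.6609 = 0.6021; α₂ = α₁·K2/[H⁺] = 0.0001121
α₁ + 2α₂ = 0.6023
DIC = CA / (α₁ + 2α₂) = 0.585 / 0.6023 = 0.971 mmol/L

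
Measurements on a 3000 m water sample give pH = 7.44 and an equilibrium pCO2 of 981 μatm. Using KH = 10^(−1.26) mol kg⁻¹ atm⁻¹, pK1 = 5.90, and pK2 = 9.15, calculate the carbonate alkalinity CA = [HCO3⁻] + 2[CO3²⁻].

[CO2*] = KH · pCO2 = 10^(−1.26) × 981×10^-6 = 5.391×10^-5 mol/kg
α₀ = 1/(1 + K1/[H⁺] + K1K2/[H⁺]²) = 1/(1 + 10^+1.54 + 10^-0.17) = 0.02751
DIC = [CO2*]/α₀ = 5.391×10^-5 / 0.02751 = 1.960 mmol/kg
CA = (α₁ + 2α₂)·DIC = (0.9539 + 2×0.01860) × 1.960 = 1.94 mmol/kg

CA = 1.94 mmol/kg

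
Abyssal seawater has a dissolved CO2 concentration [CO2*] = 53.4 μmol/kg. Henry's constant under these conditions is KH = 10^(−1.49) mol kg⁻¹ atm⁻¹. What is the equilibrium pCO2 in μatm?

pCO2 = 1650 μatm

KH = 10^(−1.49) = 3.236×10^-2 mol kg⁻¹ atm⁻¹
pCO2 = [CO2*]/KH = 53.4×10^-6 / 3.236×10^-2 = 1.65×10^-3 atm = 1650 μatm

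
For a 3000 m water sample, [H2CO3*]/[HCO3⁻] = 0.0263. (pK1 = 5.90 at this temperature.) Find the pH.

From K1 = [H⁺][HCO3⁻]/[H2CO3*]:  pH = pK1 − log₁₀([H2CO3*]/[HCO3⁻])
log₁₀(0.0263) = -1.580
pH = 5.90 − (-1.580) = 7.48

pH = 7.48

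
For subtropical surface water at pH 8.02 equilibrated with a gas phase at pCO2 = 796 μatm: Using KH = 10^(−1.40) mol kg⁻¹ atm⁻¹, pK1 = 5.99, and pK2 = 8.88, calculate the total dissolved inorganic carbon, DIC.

[CO2*] = KH · pCO2 = 10^(−1.40) × 796×10^-6 = 3.169×10^-5 mol/kg
α₀ = 1/(1 + K1/[H⁺] + K1K2/[H⁺]²) = 1/(1 + 10^+2.03 + 10^+1.17) = 0.008134
DIC = [CO2*]/α₀ = 3.169×10^-5 / 0.008134 = 3.90 mmol/kg

DIC = 3.90 mmol/kg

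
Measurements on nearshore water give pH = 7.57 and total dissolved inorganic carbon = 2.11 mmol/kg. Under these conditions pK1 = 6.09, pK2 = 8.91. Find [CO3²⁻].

α₂ = 1 / (1 + [H⁺]/K2 + [H⁺]²/(K1K2)) = 1 / (1 + 10^+1.34 + 10^-0.14)
   = 1 / (1 + 21.878 + 0.72444) = 1/23.602 = 0.04237
[CO3²⁻] = α₂ × DIC = 0.04237 × 2.11 = 0.0894 mmol/kg

[CO3²⁻] = 0.0894 mmol/kg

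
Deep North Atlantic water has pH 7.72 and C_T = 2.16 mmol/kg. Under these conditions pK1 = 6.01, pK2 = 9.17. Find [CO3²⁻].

[CO3²⁻] = 0.0726 mmol/kg

α₂ = 1 / (1 + [H⁺]/K2 + [H⁺]²/(K1K2)) = 1 / (1 + 10^+1.45 + 10^-0.26)
   = 1 / (1 + 28.184 + 0.54954) = 1/29.733 = 0.03363
[CO3²⁻] = α₂ × DIC = 0.03363 × 2.16 = 0.0726 mmol/kg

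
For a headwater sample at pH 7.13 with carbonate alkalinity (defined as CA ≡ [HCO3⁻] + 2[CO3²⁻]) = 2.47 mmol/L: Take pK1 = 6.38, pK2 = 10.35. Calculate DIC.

CA = [HCO3⁻] + 2[CO3²⁻] = (α₁ + 2α₂)·DIC
At pH 7.13: [H⁺]/K1 = 10^-0.75 = 0.17783, K2/[H⁺] = 10^-3.22 = 0.00060256
α₁ = 1/(1 + 0.17783 + 0.00060256) = 1/1.1784 = 0.8486; α₂ = α₁·K2/[H⁺] = 0.0005113
α₁ + 2α₂ = 0.8496
DIC = CA / (α₁ + 2α₂) = 2.47 / 0.8496 = 2.91 mmol/L

DIC = 2.91 mmol/L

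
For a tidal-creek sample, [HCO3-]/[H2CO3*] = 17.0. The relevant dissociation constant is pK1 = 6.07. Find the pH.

From K1 = [H⁺][HCO3-]/[H2CO3*]:  pH = pK1 + log₁₀([HCO3-]/[H2CO3*])
log₁₀(17.0) = +1.230
pH = 6.07 + (+1.230) = 7.30

pH = 7.30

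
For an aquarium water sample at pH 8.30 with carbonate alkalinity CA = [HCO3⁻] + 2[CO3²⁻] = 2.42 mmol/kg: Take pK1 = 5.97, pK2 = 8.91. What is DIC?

CA = [HCO3⁻] + 2[CO3²⁻] = (α₁ + 2α₂)·DIC
At pH 8.30: [H⁺]/K1 = 10^-2.33 = 0.0046774, K2/[H⁺] = 10^-0.61 = 0.24547
α₁ = 1/(1 + 0.0046774 + 0.24547) = 1/1.2501 = 0.7999; α₂ = α₁·K2/[H⁺] = 0.1964
α₁ + 2α₂ = 1.1926
DIC = CA / (α₁ + 2α₂) = 2.42 / 1.1926 = 2.03 mmol/kg

DIC = 2.03 mmol/kg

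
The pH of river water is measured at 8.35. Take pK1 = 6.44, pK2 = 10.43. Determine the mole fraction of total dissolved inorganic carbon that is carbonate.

α₂ = 0.00815

α₂ = 1 / (1 + [H⁺]/K2 + [H⁺]²/(K1K2)) = 1 / (1 + 10^+2.08 + 10^+0.17)
   = 1 / (1 + 120.23 + 1.4791) = 1/122.71 = 0.008150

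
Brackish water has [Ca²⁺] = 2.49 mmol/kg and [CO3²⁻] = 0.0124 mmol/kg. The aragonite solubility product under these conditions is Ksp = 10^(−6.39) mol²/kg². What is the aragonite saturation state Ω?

Ω = 0.0758

Ksp = 10^(−6.39) = 4.074×10^-7
Ω = [Ca²⁺][CO3²⁻]/Ksp = (2.49×10^-3)(0.0124×10^-3) / 4.074×10^-7 = 0.0758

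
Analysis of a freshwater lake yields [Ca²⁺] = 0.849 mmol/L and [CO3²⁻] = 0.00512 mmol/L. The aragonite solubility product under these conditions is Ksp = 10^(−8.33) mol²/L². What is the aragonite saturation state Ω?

Ω = 0.929

Ksp = 10^(−8.33) = 4.677×10^-9
Ω = [Ca²⁺][CO3²⁻]/Ksp = (0.849×10^-3)(0.00512×10^-3) / 4.677×10^-9 = 0.929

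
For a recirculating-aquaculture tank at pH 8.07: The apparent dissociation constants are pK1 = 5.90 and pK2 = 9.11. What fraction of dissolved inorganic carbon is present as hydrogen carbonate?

α₁ = 1 / (1 + [H⁺]/K1 + K2/[H⁺]) = 1 / (1 + 10^-2.17 + 10^-1.04)
   = 1 / (1 + 0.0067608 + 0.091201) = 1/1.0980 = 0.9108

α₁ = 0.911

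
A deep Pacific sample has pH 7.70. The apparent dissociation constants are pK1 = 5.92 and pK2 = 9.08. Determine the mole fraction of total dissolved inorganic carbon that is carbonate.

α₂ = 0.0394

α₂ = 1 / (1 + [H⁺]/K2 + [H⁺]²/(K1K2)) = 1 / (1 + 10^+1.38 + 10^-0.40)
   = 1 / (1 + 23.988 + 0.39811) = 1/25.386 = 0.03939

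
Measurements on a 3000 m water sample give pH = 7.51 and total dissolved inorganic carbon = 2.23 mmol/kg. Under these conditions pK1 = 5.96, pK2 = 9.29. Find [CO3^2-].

α₂ = 1 / (1 + [H⁺]/K2 + [H⁺]²/(K1K2)) = 1 / (1 + 10^+1.78 + 10^+0.23)
   = 1 / (1 + 60.256 + 1.6982) = 1/62.954 = 0.01588
[CO3²⁻] = α₂ × DIC = 0.01588 × 2.23 = 0.0354 mmol/kg

[CO3²⁻] = 0.0354 mmol/kg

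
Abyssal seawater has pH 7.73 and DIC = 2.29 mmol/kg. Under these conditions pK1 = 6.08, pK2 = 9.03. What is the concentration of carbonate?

α₂ = 1 / (1 + [H⁺]/K2 + [H⁺]²/(K1K2)) = 1 / (1 + 10^+1.30 + 10^-0.35)
   = 1 / (1 + 19.953 + 0.44668) = 1/21.399 = 0.04673
[CO3²⁻] = α₂ × DIC = 0.04673 × 2.29 = 0.107 mmol/kg

[CO3²⁻] = 0.107 mmol/kg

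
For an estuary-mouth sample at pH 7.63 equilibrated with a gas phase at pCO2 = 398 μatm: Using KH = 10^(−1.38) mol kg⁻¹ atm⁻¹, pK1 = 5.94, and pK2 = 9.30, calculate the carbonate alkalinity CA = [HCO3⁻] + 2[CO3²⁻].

CA = 0.847 mmol/kg

[CO2*] = KH · pCO2 = 10^(−1.38) × 398×10^-6 = 1.659×10^-5 mol/kg
α₀ = 1/(1 + K1/[H⁺] + K1K2/[H⁺]²) = 1/(1 + 10^+1.69 + 10^+0.02) = 0.01960
DIC = [CO2*]/α₀ = 1.659×10^-5 / 0.01960 = 0.8466 mmol/kg
CA = (α₁ + 2α₂)·DIC = (0.9599 + 2×0.02052) × 0.8466 = 0.847 mmol/kg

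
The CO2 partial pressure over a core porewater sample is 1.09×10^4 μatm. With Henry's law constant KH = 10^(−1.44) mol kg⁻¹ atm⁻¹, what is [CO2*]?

[CO2*] = 396 μmol/kg

KH = 10^(−1.44) = 3.631×10^-2 mol kg⁻¹ atm⁻¹
[CO2*] = KH · pCO2 = 3.631×10^-2 × 1.09×10^4×10^-6 atm = 3.96×10^-4 mol/kg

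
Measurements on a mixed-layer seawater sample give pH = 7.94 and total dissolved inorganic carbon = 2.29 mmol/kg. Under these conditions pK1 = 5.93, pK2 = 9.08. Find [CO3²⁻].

α₂ = 1 / (1 + [H⁺]/K2 + [H⁺]²/(K1K2)) = 1 / (1 + 10^+1.14 + 10^-0.87)
   = 1 / (1 + 13.804 + 0.13490) = 1/14.939 = 0.06694
[CO3²⁻] = α₂ × DIC = 0.06694 × 2.29 = 0.153 mmol/kg

[CO3²⁻] = 0.153 mmol/kg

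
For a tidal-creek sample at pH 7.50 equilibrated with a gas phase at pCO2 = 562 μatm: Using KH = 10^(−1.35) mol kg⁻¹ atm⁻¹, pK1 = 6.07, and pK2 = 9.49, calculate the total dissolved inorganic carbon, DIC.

DIC = 0.708 mmol/kg

[CO2*] = KH · pCO2 = 10^(−1.35) × 562×10^-6 = 2.510×10^-5 mol/kg
α₀ = 1/(1 + K1/[H⁺] + K1K2/[H⁺]²) = 1/(1 + 10^+1.43 + 10^-0.56) = 0.03547
DIC = [CO2*]/α₀ = 2.510×10^-5 / 0.03547 = 0.708 mmol/kg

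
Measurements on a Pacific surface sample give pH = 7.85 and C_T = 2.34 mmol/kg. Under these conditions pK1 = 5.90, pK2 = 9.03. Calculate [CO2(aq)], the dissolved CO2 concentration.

α₀ = 1 / (1 + K1/[H⁺] + K1K2/[H⁺]²) = 1 / (1 + 10^+1.95 + 10^+0.77)
   = 1 / (1 + 89.125 + 5.8884) = 1/96.014 = 0.01042
[CO2*] = α₀ × DIC = 0.01042 × 2.34 = 0.0244 mmol/kg

[CO2*] = 0.0244 mmol/kg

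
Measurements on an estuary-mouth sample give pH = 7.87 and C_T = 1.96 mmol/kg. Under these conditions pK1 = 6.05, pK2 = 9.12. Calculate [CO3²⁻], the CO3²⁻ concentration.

α₂ = 1 / (1 + [H⁺]/K2 + [H⁺]²/(K1K2)) = 1 / (1 + 10^+1.25 + 10^-0.57)
   = 1 / (1 + 17.783 + 0.26915) = 1/19.052 = 0.05249
[CO3²⁻] = α₂ × DIC = 0.05249 × 1.96 = 0.103 mmol/kg

[CO3²⁻] = 0.103 mmol/kg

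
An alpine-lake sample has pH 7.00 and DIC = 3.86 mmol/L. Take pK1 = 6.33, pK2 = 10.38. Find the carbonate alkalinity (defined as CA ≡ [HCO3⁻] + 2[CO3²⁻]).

CA = 3.18 mmol/L

CA = [HCO3⁻] + 2[CO3²⁻] = (α₁ + 2α₂)·DIC
At pH 7.00: [H⁺]/K1 = 10^-0.67 = 0.21380, K2/[H⁺] = 10^-3.38 = 0.00041687
α₁ = 1/(1 + 0.21380 + 0.00041687) = 1/1.2142 = 0.8236; α₂ = α₁·K2/[H⁺] = 0.0003433
α₁ + 2α₂ = 0.8243
CA = 0.8243 × 3.86 = 3.18 mmol/L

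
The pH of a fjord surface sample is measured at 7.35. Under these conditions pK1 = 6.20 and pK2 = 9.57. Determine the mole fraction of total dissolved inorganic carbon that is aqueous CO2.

α₀ = 1 / (1 + K1/[H⁺] + K1K2/[H⁺]²) = 1 / (1 + 10^+1.15 + 10^-1.07)
   = 1 / (1 + 14.125 + 0.085114) = 1/15.210 = 0.06574

α₀ = 0.0657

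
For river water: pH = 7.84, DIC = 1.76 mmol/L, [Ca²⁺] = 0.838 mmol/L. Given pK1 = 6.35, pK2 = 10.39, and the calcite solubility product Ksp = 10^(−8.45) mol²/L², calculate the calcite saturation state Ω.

Ω = 1.13

α₂ = 1 / (1 + [H⁺]/K2 + [H⁺]²/(K1K2)) = 1 / (1 + 10^+2.55 + 10^+1.06)
   = 1 / (1 + 354.81 + 11.482) = 1/367.29 = 0.002723
[CO3²⁻] = α₂ × DIC = 0.002723 × 1.76 = 0.004792 mmol/L = 4.792 μmol/L
Ksp = 10^(−8.45) = 3.548×10^-9
Ω = [Ca²⁺][CO3²⁻]/Ksp = (0.838×10^-3)(4.792×10^-6) / 3.548×10^-9 = 1.13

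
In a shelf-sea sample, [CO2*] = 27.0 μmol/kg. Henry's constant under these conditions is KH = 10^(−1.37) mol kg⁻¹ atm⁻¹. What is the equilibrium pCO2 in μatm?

pCO2 = 633 μatm

KH = 10^(−1.37) = 4.266×10^-2 mol kg⁻¹ atm⁻¹
pCO2 = [CO2*]/KH = 27.0×10^-6 / 4.266×10^-2 = 6.33×10^-4 atm = 633 μatm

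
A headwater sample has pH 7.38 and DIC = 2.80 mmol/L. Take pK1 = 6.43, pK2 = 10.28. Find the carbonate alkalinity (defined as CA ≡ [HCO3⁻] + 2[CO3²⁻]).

CA = 2.52 mmol/L

CA = [HCO3⁻] + 2[CO3²⁻] = (α₁ + 2α₂)·DIC
At pH 7.38: [H⁺]/K1 = 10^-0.95 = 0.11220, K2/[H⁺] = 10^-2.90 = 0.0012589
α₁ = 1/(1 + 0.11220 + 0.0012589) = 1/1.1135 = 0.8981; α₂ = α₁·K2/[H⁺] = 0.001131
α₁ + 2α₂ = 0.9004
CA = 0.9004 × 2.80 = 2.52 mmol/L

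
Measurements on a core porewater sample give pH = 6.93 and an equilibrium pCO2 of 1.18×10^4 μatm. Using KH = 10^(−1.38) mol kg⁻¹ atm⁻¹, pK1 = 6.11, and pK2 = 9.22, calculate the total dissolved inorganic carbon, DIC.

[CO2*] = KH · pCO2 = 10^(−1.38) × 1.18×10^4×10^-6 = 4.919×10^-4 mol/kg
α₀ = 1/(1 + K1/[H⁺] + K1K2/[H⁺]²) = 1/(1 + 10^+0.82 + 10^-1.47) = 0.1309
DIC = [CO2*]/α₀ = 4.919×10^-4 / 0.1309 = 3.76 mmol/kg

DIC = 3.76 mmol/kg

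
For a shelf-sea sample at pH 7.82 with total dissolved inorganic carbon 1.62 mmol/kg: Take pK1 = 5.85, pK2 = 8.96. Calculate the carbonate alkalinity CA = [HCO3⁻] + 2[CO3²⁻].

CA = [HCO3⁻] + 2[CO3²⁻] = (α₁ + 2α₂)·DIC
At pH 7.82: [H⁺]/K1 = 10^-1.97 = 0.010715, K2/[H⁺] = 10^-1.14 = 0.072444
α₁ = 1/(1 + 0.010715 + 0.072444) = 1/1.0832 = 0.9232; α₂ = α₁·K2/[H⁺] = 0.06688
α₁ + 2α₂ = 1.0570
CA = 1.0570 × 1.62 = 1.71 mmol/kg

CA = 1.71 mmol/kg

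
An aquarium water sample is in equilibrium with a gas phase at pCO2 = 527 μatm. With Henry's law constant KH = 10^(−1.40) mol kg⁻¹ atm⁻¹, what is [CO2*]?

[CO2*] = 21.0 μmol/kg

KH = 10^(−1.40) = 3.981×10^-2 mol kg⁻¹ atm⁻¹
[CO2*] = KH · pCO2 = 3.981×10^-2 × 527×10^-6 atm = 2.10×10^-5 mol/kg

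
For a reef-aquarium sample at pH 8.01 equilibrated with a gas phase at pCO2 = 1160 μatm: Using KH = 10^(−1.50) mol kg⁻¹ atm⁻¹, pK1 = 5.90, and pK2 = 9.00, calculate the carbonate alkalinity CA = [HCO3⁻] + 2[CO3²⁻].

[CO2*] = KH · pCO2 = 10^(−1.50) × 1160×10^-6 = 3.668×10^-5 mol/kg
α₀ = 1/(1 + K1/[H⁺] + K1K2/[H⁺]²) = 1/(1 + 10^+2.11 + 10^+1.12) = 0.006993
DIC = [CO2*]/α₀ = 3.668×10^-5 / 0.006993 = 5.246 mmol/kg
CA = (α₁ + 2α₂)·DIC = (0.9008 + 2×0.09218) × 5.246 = 5.69 mmol/kg

CA = 5.69 mmol/kg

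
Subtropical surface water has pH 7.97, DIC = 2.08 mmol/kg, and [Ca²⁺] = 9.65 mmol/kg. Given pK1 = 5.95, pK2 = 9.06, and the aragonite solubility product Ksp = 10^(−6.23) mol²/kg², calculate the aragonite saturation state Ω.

Ω = 2.54

α₂ = 1 / (1 + [H⁺]/K2 + [H⁺]²/(K1K2)) = 1 / (1 + 10^+1.09 + 10^-0.93)
   = 1 / (1 + 12.303 + 0.11749) = 1/13.420 = 0.07451
[CO3²⁻] = α₂ × DIC = 0.07451 × 2.08 = 0.1550 mmol/kg
Ksp = 10^(−6.23) = 5.888×10^-7
Ω = [Ca²⁺][CO3²⁻]/Ksp = (9.65×10^-3)(1.550×10^-4) / 5.888×10^-7 = 2.54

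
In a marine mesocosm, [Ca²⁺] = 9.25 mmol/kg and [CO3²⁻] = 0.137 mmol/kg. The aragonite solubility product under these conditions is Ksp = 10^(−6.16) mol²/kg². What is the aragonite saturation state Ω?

Ksp = 10^(−6.16) = 6.918×10^-7
Ω = [Ca²⁺][CO3²⁻]/Ksp = (9.25×10^-3)(0.137×10^-3) / 6.918×10^-7 = 1.83

Ω = 1.83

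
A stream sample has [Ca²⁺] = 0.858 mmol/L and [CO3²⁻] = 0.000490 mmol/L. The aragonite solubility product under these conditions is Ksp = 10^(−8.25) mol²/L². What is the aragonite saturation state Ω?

Ksp = 10^(−8.25) = 5.623×10^-9
Ω = [Ca²⁺][CO3²⁻]/Ksp = (0.858×10^-3)(0.000490×10^-3) / 5.623×10^-9 = 0.0748

Ω = 0.0748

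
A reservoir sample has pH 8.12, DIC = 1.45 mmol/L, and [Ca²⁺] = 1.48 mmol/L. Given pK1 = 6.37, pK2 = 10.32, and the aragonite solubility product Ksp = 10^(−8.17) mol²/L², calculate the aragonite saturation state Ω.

α₂ = 1 / (1 + [H⁺]/K2 + [H⁺]²/(K1K2)) = 1 / (1 + 10^+2.20 + 10^+0.45)
   = 1 / (1 + 158.49 + 2.8184) = 1/162.31 = 0.006161
[CO3²⁻] = α₂ × DIC = 0.006161 × 1.45 = 0.008934 mmol/L = 8.934 μmol/L
Ksp = 10^(−8.17) = 6.761×10^-9
Ω = [Ca²⁺][CO3²⁻]/Ksp = (1.48×10^-3)(8.934×10^-6) / 6.761×10^-9 = 1.96

Ω = 1.96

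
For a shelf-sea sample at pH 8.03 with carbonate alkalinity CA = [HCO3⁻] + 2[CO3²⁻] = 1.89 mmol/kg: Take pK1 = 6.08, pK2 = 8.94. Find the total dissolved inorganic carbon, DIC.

CA = [HCO3⁻] + 2[CO3²⁻] = (α₁ + 2α₂)·DIC
At pH 8.03: [H⁺]/K1 = 10^-1.95 = 0.011220, K2/[H⁺] = 10^-0.91 = 0.12303
α₁ = 1/(1 + 0.011220 + 0.12303) = 1/1.1342 = 0.8816; α₂ = α₁·K2/[H⁺] = 0.1085
α₁ + 2α₂ = 1.0986
DIC = CA / (α₁ + 2α₂) = 1.89 / 1.0986 = 1.72 mmol/kg

DIC = 1.72 mmol/kg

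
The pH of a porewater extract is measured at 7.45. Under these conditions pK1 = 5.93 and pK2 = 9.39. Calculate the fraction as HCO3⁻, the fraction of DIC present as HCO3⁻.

α₁ = 1 / (1 + [H⁺]/K1 + K2/[H⁺]) = 1 / (1 + 10^-1.52 + 10^-1.94)
   = 1 / (1 + 0.030200 + 0.011482) = 1/1.0417 = 0.9600

α₁ = 0.960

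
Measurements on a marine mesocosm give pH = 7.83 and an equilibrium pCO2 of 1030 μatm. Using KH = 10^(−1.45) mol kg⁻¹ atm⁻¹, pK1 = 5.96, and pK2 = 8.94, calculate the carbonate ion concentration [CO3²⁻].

[CO2*] = KH · pCO2 = 10^(−1.45) × 1030×10^-6 = 3.655×10^-5 mol/kg
α₀ = 1/(1 + K1/[H⁺] + K1K2/[H⁺]²) = 1/(1 + 10^+1.87 + 10^+0.76) = 0.01236
DIC = [CO2*]/α₀ = 3.655×10^-5 / 0.01236 = 2.956 mmol/kg
[CO3²⁻] = α₂·DIC; α₂ = 0.07114, so [CO3²⁻] = 0.07114 × 2.956 = 0.210 mmol/kg

[CO3²⁻] = 0.210 mmol/kg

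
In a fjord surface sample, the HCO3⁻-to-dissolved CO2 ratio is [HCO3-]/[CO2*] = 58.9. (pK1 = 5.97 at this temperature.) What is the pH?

pH = 7.74

From K1 = [H⁺][HCO3-]/[CO2*]:  pH = pK1 + log₁₀([HCO3-]/[CO2*])
log₁₀(58.9) = +1.770
pH = 5.97 + (+1.770) = 7.74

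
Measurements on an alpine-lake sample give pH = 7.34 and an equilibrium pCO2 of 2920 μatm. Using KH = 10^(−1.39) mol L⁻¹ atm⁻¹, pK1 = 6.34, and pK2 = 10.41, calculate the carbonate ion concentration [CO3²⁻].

[CO3²⁻] = 1.01 μmol/L

[CO2*] = KH · pCO2 = 10^(−1.39) × 2920×10^-6 = 1.190×10^-4 mol/L
α₀ = 1/(1 + K1/[H⁺] + K1K2/[H⁺]²) = 1/(1 + 10^+1.00 + 10^-2.07) = 0.09084
DIC = [CO2*]/α₀ = 1.190×10^-4 / 0.09084 = 1.310 mmol/L
[CO3²⁻] = α₂·DIC; α₂ = 0.0007732, so [CO3²⁻] = 0.0007732 × 1.310 = 0.00101 mmol/L = 1.01 μmol/L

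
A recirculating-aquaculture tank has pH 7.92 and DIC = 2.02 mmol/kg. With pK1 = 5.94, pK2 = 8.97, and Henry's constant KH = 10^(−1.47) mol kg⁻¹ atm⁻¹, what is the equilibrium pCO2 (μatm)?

α₀ = 1 / (1 + K1/[H⁺] + K1K2/[H⁺]²) = 1 / (1 + 10^+1.98 + 10^+0.93)
   = 1 / (1 + 95.499 + 8.5114) = 1/105.01 = 0.009523
[CO2*] = α₀ × DIC = 0.009523 × 2.02 = 0.01924 mmol/kg = 19.24 μmol/kg
pCO2 = [CO2*]/KH = 1.924×10^-5 / 3.388×10^-2 = 568 μatm

pCO2 = 568 μatm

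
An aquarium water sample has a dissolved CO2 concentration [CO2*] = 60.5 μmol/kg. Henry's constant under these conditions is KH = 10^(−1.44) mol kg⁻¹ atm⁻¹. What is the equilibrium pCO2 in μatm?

KH = 10^(−1.44) = 3.631×10^-2 mol kg⁻¹ atm⁻¹
pCO2 = [CO2*]/KH = 60.5×10^-6 / 3.631×10^-2 = 1.67×10^-3 atm = 1670 μatm

pCO2 = 1670 μatm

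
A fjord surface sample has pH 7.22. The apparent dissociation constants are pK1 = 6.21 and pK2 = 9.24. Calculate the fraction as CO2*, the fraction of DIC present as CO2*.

α₀ = 0.0883

α₀ = 1 / (1 + K1/[H⁺] + K1K2/[H⁺]²) = 1 / (1 + 10^+1.01 + 10^-1.01)
   = 1 / (1 + 10.233 + 0.097724) = 1/11.331 = 0.08826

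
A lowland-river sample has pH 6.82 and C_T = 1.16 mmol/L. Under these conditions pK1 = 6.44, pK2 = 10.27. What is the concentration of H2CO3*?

[CO2*] = 0.341 mmol/L

α₀ = 1 / (1 + K1/[H⁺] + K1K2/[H⁺]²) = 1 / (1 + 10^+0.38 + 10^-3.07)
   = 1 / (1 + 2.3988 + 0.00085114) = 1/3.3997 = 0.2941
[CO2*] = α₀ × DIC = 0.2941 × 1.16 = 0.341 mmol/L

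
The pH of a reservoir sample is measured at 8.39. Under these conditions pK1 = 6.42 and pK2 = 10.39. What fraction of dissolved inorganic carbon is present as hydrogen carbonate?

α₁ = 0.980

α₁ = 1 / (1 + [H⁺]/K1 + K2/[H⁺]) = 1 / (1 + 10^-1.97 + 10^-2.00)
   = 1 / (1 + 0.010715 + 0.010000) = 1/1.0207 = 0.9797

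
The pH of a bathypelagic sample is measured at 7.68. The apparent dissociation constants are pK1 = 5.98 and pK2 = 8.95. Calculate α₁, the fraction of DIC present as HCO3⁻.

α₁ = 0.931

α₁ = 1 / (1 + [H⁺]/K1 + K2/[H⁺]) = 1 / (1 + 10^-1.70 + 10^-1.27)
   = 1 / (1 + 0.019953 + 0.053703) = 1/1.0737 = 0.9314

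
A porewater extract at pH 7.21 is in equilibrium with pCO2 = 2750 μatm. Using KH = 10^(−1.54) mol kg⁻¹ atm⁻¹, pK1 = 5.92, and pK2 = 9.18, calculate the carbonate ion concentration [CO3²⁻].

[CO2*] = KH · pCO2 = 10^(−1.54) × 2750×10^-6 = 7.931×10^-5 mol/kg
α₀ = 1/(1 + K1/[H⁺] + K1K2/[H⁺]²) = 1/(1 + 10^+1.29 + 10^-0.68) = 0.04829
DIC = [CO2*]/α₀ = 7.931×10^-5 / 0.04829 = 1.642 mmol/kg
[CO3²⁻] = α₂·DIC; α₂ = 0.01009, so [CO3²⁻] = 0.01009 × 1.642 = 0.0166 mmol/kg = 16.6 μmol/kg

[CO3²⁻] = 16.6 μmol/kg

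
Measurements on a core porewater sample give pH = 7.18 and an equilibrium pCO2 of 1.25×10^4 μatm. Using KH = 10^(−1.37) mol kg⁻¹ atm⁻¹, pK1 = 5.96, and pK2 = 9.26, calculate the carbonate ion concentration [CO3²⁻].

[CO2*] = KH · pCO2 = 10^(−1.37) × 1.25×10^4×10^-6 = 5.332×10^-4 mol/kg
α₀ = 1/(1 + K1/[H⁺] + K1K2/[H⁺]²) = 1/(1 + 10^+1.22 + 10^-0.86) = 0.05639
DIC = [CO2*]/α₀ = 5.332×10^-4 / 0.05639 = 9.456 mmol/kg
[CO3²⁻] = α₂·DIC; α₂ = 0.007784, so [CO3²⁻] = 0.007784 × 9.456 = 0.0736 mmol/kg

[CO3²⁻] = 0.0736 mmol/kg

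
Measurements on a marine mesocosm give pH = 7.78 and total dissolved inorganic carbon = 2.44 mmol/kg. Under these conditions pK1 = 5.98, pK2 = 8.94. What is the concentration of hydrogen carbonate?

α₁ = 1 / (1 + [H⁺]/K1 + K2/[H⁺]) = 1 / (1 + 10^-1.80 + 10^-1.16)
   = 1 / (1 + 0.015849 + 0.069183) = 1/1.0850 = 0.9216
[HCO3⁻] = α₁ × DIC = 0.9216 × 2.44 = 2.25 mmol/kg

[HCO3⁻] = 2.25 mmol/kg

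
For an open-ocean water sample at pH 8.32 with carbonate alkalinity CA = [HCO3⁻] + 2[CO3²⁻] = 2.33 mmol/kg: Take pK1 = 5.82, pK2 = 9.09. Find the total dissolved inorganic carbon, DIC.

DIC = 2.04 mmol/kg

CA = [HCO3⁻] + 2[CO3²⁻] = (α₁ + 2α₂)·DIC
At pH 8.32: [H⁺]/K1 = 10^-2.50 = 0.0031623, K2/[H⁺] = 10^-0.77 = 0.16982
α₁ = 1/(1 + 0.0031623 + 0.16982) = 1/1.1730 = 0.8525; α₂ = α₁·K2/[H⁺] = 0.1448
α₁ + 2α₂ = 1.1421
DIC = CA / (α₁ + 2α₂) = 2.33 / 1.1421 = 2.04 mmol/kg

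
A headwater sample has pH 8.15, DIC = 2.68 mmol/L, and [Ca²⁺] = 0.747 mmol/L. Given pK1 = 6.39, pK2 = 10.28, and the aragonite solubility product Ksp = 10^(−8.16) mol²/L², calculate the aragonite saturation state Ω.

α₂ = 1 / (1 + [H⁺]/K2 + [H⁺]²/(K1K2)) = 1 / (1 + 10^+2.13 + 10^+0.37)
   = 1 / (1 + 134.90 + 2.3442) = 1/138.24 = 0.007234
[CO3²⁻] = α₂ × DIC = 0.007234 × 2.68 = 0.01939 mmol/L = 19.39 μmol/L
Ksp = 10^(−8.16) = 6.918×10^-9
Ω = [Ca²⁺][CO3²⁻]/Ksp = (0.747×10^-3)(1.939×10^-5) / 6.918×10^-9 = 2.09

Ω = 2.09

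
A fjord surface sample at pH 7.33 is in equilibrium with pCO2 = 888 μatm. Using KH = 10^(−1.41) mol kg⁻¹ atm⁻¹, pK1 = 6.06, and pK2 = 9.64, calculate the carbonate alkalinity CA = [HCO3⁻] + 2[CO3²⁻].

[CO2*] = KH · pCO2 = 10^(−1.41) × 888×10^-6 = 3.455×10^-5 mol/kg
α₀ = 1/(1 + K1/[H⁺] + K1K2/[H⁺]²) = 1/(1 + 10^+1.27 + 10^-1.04) = 0.05073
DIC = [CO2*]/α₀ = 3.455×10^-5 / 0.05073 = 0.6810 mmol/kg
CA = (α₁ + 2α₂)·DIC = (0.9446 + 2×0.004627) × 0.6810 = 0.650 mmol/kg

CA = 0.650 mmol/kg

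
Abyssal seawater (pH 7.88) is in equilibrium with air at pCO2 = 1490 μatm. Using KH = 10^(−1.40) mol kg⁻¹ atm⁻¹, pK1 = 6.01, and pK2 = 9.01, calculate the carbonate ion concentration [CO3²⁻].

[CO3²⁻] = 0.326 mmol/kg

[CO2*] = KH · pCO2 = 10^(−1.40) × 1490×10^-6 = 5.932×10^-5 mol/kg
α₀ = 1/(1 + K1/[H⁺] + K1K2/[H⁺]²) = 1/(1 + 10^+1.87 + 10^+0.74) = 0.01240
DIC = [CO2*]/α₀ = 5.932×10^-5 / 0.01240 = 4.783 mmol/kg
[CO3²⁻] = α₂·DIC; α₂ = 0.06816, so [CO3²⁻] = 0.06816 × 4.783 = 0.326 mmol/kg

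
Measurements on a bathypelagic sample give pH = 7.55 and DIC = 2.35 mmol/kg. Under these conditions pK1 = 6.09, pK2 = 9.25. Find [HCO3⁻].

α₁ = 1 / (1 + [H⁺]/K1 + K2/[H⁺]) = 1 / (1 + 10^-1.46 + 10^-1.70)
   = 1 / (1 + 0.034674 + 0.019953) = 1/1.0546 = 0.9482
[HCO3⁻] = α₁ × DIC = 0.9482 × 2.35 = 2.23 mmol/kg

[HCO3⁻] = 2.23 mmol/kg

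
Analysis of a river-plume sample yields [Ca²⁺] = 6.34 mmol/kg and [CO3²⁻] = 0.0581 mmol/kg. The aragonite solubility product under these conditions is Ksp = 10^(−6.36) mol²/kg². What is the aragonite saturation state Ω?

Ksp = 10^(−6.36) = 4.365×10^-7
Ω = [Ca²⁺][CO3²⁻]/Ksp = (6.34×10^-3)(0.0581×10^-3) / 4.365×10^-7 = 0.844

Ω = 0.844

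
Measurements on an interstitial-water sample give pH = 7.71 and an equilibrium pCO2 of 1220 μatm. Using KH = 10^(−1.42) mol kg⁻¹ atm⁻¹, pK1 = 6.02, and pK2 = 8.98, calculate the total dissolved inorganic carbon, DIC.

[CO2*] = KH · pCO2 = 10^(−1.42) × 1220×10^-6 = 4.638×10^-5 mol/kg
α₀ = 1/(1 + K1/[H⁺] + K1K2/[H⁺]²) = 1/(1 + 10^+1.69 + 10^+0.42) = 0.01901
DIC = [CO2*]/α₀ = 4.638×10^-5 / 0.01901 = 2.44 mmol/kg

DIC = 2.44 mmol/kg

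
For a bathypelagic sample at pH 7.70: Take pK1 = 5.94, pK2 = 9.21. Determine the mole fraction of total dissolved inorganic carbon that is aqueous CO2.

α₀ = 1 / (1 + K1/[H⁺] + K1K2/[H⁺]²) = 1 / (1 + 10^+1.76 + 10^+0.25)
   = 1 / (1 + 57.544 + 1.7783) = 1/60.322 = 0.01658

α₀ = 0.0166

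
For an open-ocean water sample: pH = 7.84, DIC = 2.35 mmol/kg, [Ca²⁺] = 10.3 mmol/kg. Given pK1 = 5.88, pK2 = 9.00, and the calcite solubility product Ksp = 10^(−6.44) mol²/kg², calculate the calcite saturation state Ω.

Ω = 4.27

α₂ = 1 / (1 + [H⁺]/K2 + [H⁺]²/(K1K2)) = 1 / (1 + 10^+1.16 + 10^-0.80)
   = 1 / (1 + 14.454 + 0.15849) = 1/15.613 = 0.06405
[CO3²⁻] = α₂ × DIC = 0.06405 × 2.35 = 0.1505 mmol/kg
Ksp = 10^(−6.44) = 3.631×10^-7
Ω = [Ca²⁺][CO3²⁻]/Ksp = (10.3×10^-3)(1.505×10^-4) / 3.631×10^-7 = 4.27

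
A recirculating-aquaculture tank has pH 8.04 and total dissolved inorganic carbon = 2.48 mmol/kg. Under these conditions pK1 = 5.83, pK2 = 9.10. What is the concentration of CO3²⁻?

α₂ = 1 / (1 + [H⁺]/K2 + [H⁺]²/(K1K2)) = 1 / (1 + 10^+1.06 + 10^-1.15)
   = 1 / (1 + 11.482 + 0.070795) = 1/12.552 = 0.07967
[CO3²⁻] = α₂ × DIC = 0.07967 × 2.48 = 0.198 mmol/kg

[CO3²⁻] = 0.198 mmol/kg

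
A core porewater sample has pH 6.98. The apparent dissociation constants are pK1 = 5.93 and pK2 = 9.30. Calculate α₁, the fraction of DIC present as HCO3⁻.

α₁ = 0.914

α₁ = 1 / (1 + [H⁺]/K1 + K2/[H⁺]) = 1 / (1 + 10^-1.05 + 10^-2.32)
   = 1 / (1 + 0.089125 + 0.0047863) = 1/1.0939 = 0.9142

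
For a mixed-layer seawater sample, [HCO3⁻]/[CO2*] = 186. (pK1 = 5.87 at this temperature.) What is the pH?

pH = 8.14

From K1 = [H⁺][HCO3⁻]/[CO2*]:  pH = pK1 + log₁₀([HCO3⁻]/[CO2*])
log₁₀(186) = +2.270
pH = 5.87 + (+2.270) = 8.14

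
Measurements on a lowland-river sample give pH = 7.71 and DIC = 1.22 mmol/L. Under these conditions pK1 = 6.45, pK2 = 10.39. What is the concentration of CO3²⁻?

[CO3²⁻] = 2.41 μmol/L

α₂ = 1 / (1 + [H⁺]/K2 + [H⁺]²/(K1K2)) = 1 / (1 + 10^+2.68 + 10^+1.42)
   = 1 / (1 + 478.63 + 26.303) = 1/505.93 = 0.001977
[CO3²⁻] = α₂ × DIC = 0.001977 × 1.22 = 0.00241 mmol/L = 2.41 μmol/L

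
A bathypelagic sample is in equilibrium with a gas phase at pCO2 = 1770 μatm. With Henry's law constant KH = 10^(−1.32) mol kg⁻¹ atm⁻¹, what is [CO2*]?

KH = 10^(−1.32) = 4.786×10^-2 mol kg⁻¹ atm⁻¹
[CO2*] = KH · pCO2 = 4.786×10^-2 × 1770×10^-6 atm = 8.47×10^-5 mol/kg

[CO2*] = 84.7 μmol/kg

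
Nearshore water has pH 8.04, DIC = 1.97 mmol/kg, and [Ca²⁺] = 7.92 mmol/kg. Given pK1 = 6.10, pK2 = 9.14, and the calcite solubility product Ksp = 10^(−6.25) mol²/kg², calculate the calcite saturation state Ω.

α₂ = 1 / (1 + [H⁺]/K2 + [H⁺]²/(K1K2)) = 1 / (1 + 10^+1.10 + 10^-0.84)
   = 1 / (1 + 12.589 + 0.14454) = 1/13.734 = 0.07281
[CO3²⁻] = α₂ × DIC = 0.07281 × 1.97 = 0.1434 mmol/kg
Ksp = 10^(−6.25) = 5.623×10^-7
Ω = [Ca²⁺][CO3²⁻]/Ksp = (7.92×10^-3)(1.434×10^-4) / 5.623×10^-7 = 2.02

Ω = 2.02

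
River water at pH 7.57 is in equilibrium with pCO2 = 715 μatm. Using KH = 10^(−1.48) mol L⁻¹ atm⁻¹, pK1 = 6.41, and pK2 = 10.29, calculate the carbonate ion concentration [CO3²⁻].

[CO2*] = KH · pCO2 = 10^(−1.48) × 715×10^-6 = 2.368×10^-5 mol/L
α₀ = 1/(1 + K1/[H⁺] + K1K2/[H⁺]²) = 1/(1 + 10^+1.16 + 10^-1.56) = 0.06459
DIC = [CO2*]/α₀ = 2.368×10^-5 / 0.06459 = 0.3665 mmol/L
[CO3²⁻] = α₂·DIC; α₂ = 0.001779, so [CO3²⁻] = 0.001779 × 0.3665 = 0.000652 mmol/L = 0.652 μmol/L

[CO3²⁻] = 0.652 μmol/L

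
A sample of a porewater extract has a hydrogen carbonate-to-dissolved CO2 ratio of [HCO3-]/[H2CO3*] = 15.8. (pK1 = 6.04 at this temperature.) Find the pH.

pH = 7.24

From K1 = [H⁺][HCO3-]/[H2CO3*]:  pH = pK1 + log₁₀([HCO3-]/[H2CO3*])
log₁₀(15.8) = +1.199
pH = 6.04 + (+1.199) = 7.24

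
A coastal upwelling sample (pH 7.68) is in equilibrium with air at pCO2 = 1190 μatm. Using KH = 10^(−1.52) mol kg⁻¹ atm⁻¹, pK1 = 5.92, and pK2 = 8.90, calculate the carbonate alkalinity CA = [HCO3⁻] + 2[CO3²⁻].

CA = 2.32 mmol/kg

[CO2*] = KH · pCO2 = 10^(−1.52) × 1190×10^-6 = 3.594×10^-5 mol/kg
α₀ = 1/(1 + K1/[H⁺] + K1K2/[H⁺]²) = 1/(1 + 10^+1.76 + 10^+0.54) = 0.01613
DIC = [CO2*]/α₀ = 3.594×10^-5 / 0.01613 = 2.229 mmol/kg
CA = (α₁ + 2α₂)·DIC = (0.9280 + 2×0.05592) × 2.229 = 2.32 mmol/kg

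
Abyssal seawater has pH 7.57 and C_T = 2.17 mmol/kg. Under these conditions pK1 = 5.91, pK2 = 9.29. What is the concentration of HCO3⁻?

α₁ = 1 / (1 + [H⁺]/K1 + K2/[H⁺]) = 1 / (1 + 10^-1.66 + 10^-1.72)
   = 1 / (1 + 0.021878 + 0.019055) = 1/1.0409 = 0.9607
[HCO3⁻] = α₁ × DIC = 0.9607 × 2.17 = 2.08 mmol/kg

[HCO3⁻] = 2.08 mmol/kg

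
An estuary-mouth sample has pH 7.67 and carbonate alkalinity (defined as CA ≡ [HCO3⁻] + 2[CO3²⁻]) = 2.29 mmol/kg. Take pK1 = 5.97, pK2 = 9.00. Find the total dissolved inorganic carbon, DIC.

CA = [HCO3⁻] + 2[CO3²⁻] = (α₁ + 2α₂)·DIC
At pH 7.67: [H⁺]/K1 = 10^-1.70 = 0.019953, K2/[H⁺] = 10^-1.33 = 0.046774
α₁ = 1/(1 + 0.019953 + 0.046774) = 1/1.0667 = 0.9374; α₂ = α₁·K2/[H⁺] = 0.04385
α₁ + 2α₂ = 1.0251
DIC = CA / (α₁ + 2α₂) = 2.29 / 1.0251 = 2.23 mmol/kg

DIC = 2.23 mmol/kg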